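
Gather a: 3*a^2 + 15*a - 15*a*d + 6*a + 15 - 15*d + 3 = 3*a^2 + a*(21 - 15*d) - 15*d + 18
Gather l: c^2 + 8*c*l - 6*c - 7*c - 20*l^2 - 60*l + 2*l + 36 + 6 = c^2 - 13*c - 20*l^2 + l*(8*c - 58) + 42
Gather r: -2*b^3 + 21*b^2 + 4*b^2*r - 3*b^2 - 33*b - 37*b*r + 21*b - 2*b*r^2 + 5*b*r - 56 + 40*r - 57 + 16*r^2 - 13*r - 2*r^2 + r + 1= -2*b^3 + 18*b^2 - 12*b + r^2*(14 - 2*b) + r*(4*b^2 - 32*b + 28) - 112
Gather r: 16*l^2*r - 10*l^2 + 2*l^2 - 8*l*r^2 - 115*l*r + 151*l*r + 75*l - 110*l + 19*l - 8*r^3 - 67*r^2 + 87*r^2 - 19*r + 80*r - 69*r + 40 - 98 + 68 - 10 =-8*l^2 - 16*l - 8*r^3 + r^2*(20 - 8*l) + r*(16*l^2 + 36*l - 8)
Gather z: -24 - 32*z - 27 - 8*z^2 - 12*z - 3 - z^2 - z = -9*z^2 - 45*z - 54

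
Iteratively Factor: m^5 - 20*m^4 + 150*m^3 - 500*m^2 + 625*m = (m - 5)*(m^4 - 15*m^3 + 75*m^2 - 125*m) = m*(m - 5)*(m^3 - 15*m^2 + 75*m - 125) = m*(m - 5)^2*(m^2 - 10*m + 25) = m*(m - 5)^3*(m - 5)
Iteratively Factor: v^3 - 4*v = (v)*(v^2 - 4) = v*(v + 2)*(v - 2)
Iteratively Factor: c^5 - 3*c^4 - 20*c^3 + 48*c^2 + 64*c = (c)*(c^4 - 3*c^3 - 20*c^2 + 48*c + 64) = c*(c + 1)*(c^3 - 4*c^2 - 16*c + 64) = c*(c - 4)*(c + 1)*(c^2 - 16) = c*(c - 4)^2*(c + 1)*(c + 4)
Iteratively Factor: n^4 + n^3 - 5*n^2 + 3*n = (n)*(n^3 + n^2 - 5*n + 3) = n*(n + 3)*(n^2 - 2*n + 1) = n*(n - 1)*(n + 3)*(n - 1)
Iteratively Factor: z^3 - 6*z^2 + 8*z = (z - 4)*(z^2 - 2*z) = z*(z - 4)*(z - 2)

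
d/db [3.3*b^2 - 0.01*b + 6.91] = 6.6*b - 0.01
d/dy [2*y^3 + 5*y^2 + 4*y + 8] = 6*y^2 + 10*y + 4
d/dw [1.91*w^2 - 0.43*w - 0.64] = 3.82*w - 0.43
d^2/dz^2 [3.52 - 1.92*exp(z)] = -1.92*exp(z)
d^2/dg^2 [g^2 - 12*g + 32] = 2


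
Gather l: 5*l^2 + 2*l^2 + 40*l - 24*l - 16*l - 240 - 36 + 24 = 7*l^2 - 252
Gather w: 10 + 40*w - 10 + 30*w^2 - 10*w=30*w^2 + 30*w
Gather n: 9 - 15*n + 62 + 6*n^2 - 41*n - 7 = 6*n^2 - 56*n + 64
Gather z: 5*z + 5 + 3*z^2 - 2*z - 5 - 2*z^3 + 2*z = -2*z^3 + 3*z^2 + 5*z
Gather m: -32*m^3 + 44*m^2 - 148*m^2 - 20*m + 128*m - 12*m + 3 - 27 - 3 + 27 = -32*m^3 - 104*m^2 + 96*m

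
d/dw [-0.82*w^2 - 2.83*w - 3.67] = -1.64*w - 2.83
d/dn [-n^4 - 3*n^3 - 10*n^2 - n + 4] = -4*n^3 - 9*n^2 - 20*n - 1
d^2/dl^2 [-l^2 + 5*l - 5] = -2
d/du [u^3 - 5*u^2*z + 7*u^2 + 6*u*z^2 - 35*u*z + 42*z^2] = 3*u^2 - 10*u*z + 14*u + 6*z^2 - 35*z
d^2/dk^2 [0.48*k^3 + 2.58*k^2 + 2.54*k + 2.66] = 2.88*k + 5.16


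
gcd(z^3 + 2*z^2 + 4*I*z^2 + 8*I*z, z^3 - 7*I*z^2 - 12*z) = z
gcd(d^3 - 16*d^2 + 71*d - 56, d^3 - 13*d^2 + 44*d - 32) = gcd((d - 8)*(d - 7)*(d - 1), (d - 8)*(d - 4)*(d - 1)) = d^2 - 9*d + 8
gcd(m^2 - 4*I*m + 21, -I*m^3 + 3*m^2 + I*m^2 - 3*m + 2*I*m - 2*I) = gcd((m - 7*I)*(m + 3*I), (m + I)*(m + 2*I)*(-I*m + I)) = 1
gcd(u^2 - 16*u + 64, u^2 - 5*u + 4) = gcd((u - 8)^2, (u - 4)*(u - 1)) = 1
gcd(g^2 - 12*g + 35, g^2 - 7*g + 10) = g - 5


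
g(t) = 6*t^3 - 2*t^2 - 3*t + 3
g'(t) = 18*t^2 - 4*t - 3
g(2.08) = 42.10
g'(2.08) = 66.56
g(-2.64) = -113.42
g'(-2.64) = 133.01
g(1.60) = 17.66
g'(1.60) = 36.68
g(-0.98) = -1.63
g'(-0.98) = 18.21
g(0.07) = 2.78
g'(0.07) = -3.19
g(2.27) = 56.07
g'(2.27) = 80.67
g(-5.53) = -1056.25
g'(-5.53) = 569.58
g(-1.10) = -4.11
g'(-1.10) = 23.18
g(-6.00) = -1347.00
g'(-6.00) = 669.00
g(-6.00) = -1347.00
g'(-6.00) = 669.00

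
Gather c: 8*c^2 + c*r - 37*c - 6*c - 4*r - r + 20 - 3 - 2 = 8*c^2 + c*(r - 43) - 5*r + 15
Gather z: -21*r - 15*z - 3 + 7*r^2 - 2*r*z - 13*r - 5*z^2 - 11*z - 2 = 7*r^2 - 34*r - 5*z^2 + z*(-2*r - 26) - 5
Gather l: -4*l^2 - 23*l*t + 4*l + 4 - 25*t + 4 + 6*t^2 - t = -4*l^2 + l*(4 - 23*t) + 6*t^2 - 26*t + 8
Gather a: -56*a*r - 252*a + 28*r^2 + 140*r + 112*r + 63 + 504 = a*(-56*r - 252) + 28*r^2 + 252*r + 567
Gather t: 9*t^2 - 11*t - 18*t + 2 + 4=9*t^2 - 29*t + 6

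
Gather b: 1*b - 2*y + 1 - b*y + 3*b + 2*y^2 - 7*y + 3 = b*(4 - y) + 2*y^2 - 9*y + 4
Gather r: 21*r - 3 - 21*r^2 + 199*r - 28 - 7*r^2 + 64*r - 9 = -28*r^2 + 284*r - 40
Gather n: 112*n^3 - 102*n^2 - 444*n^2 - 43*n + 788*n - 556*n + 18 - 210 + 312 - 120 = 112*n^3 - 546*n^2 + 189*n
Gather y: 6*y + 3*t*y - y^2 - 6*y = 3*t*y - y^2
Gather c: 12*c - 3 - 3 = 12*c - 6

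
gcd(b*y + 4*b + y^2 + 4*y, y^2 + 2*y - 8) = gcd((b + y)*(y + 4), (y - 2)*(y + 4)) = y + 4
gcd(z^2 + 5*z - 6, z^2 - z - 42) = z + 6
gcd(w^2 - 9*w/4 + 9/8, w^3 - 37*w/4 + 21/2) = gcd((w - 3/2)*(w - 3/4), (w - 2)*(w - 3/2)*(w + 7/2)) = w - 3/2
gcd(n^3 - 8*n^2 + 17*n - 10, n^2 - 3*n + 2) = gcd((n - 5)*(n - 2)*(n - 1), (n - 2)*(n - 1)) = n^2 - 3*n + 2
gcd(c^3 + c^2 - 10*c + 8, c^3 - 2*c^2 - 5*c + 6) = c - 1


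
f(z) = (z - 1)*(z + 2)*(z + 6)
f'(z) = (z - 1)*(z + 2) + (z - 1)*(z + 6) + (z + 2)*(z + 6) = 3*z^2 + 14*z + 4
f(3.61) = 140.71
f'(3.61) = 93.64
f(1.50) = 13.12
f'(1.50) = 31.75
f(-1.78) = -2.58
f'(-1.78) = -11.41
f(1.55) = 14.74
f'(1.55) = 32.91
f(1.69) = 19.58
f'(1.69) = 36.23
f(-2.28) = 3.42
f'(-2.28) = -12.32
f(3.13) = 99.76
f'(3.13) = 77.21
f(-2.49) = 6.00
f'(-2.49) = -12.26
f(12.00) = 2772.00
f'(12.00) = 604.00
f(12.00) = 2772.00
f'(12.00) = 604.00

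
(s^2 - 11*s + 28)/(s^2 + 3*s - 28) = (s - 7)/(s + 7)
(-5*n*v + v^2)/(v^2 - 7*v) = (-5*n + v)/(v - 7)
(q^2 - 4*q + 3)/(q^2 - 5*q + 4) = (q - 3)/(q - 4)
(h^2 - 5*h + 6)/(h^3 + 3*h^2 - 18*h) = (h - 2)/(h*(h + 6))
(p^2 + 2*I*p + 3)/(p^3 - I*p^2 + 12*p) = (p - I)/(p*(p - 4*I))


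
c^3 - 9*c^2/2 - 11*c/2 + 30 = (c - 4)*(c - 3)*(c + 5/2)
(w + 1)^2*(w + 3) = w^3 + 5*w^2 + 7*w + 3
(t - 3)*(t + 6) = t^2 + 3*t - 18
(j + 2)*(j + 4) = j^2 + 6*j + 8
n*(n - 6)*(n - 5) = n^3 - 11*n^2 + 30*n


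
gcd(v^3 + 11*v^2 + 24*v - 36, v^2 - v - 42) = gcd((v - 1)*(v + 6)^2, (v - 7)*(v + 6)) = v + 6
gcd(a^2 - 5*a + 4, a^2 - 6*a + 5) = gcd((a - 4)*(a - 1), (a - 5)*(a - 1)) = a - 1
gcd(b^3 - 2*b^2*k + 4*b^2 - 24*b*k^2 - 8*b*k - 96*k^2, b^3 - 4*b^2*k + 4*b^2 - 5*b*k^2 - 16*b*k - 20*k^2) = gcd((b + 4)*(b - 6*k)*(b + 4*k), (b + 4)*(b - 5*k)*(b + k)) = b + 4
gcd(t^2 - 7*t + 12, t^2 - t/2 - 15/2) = t - 3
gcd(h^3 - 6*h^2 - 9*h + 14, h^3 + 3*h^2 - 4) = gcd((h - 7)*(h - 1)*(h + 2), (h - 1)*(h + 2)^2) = h^2 + h - 2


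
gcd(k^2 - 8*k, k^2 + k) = k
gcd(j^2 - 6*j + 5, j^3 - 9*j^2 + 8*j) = j - 1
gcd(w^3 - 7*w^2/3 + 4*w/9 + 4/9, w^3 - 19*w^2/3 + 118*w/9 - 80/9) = w - 2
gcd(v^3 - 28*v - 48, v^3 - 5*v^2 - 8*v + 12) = v^2 - 4*v - 12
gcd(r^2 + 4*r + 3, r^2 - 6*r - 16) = 1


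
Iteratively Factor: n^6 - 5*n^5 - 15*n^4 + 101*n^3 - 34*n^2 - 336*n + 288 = (n - 4)*(n^5 - n^4 - 19*n^3 + 25*n^2 + 66*n - 72) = (n - 4)*(n - 3)*(n^4 + 2*n^3 - 13*n^2 - 14*n + 24) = (n - 4)*(n - 3)*(n - 1)*(n^3 + 3*n^2 - 10*n - 24) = (n - 4)*(n - 3)^2*(n - 1)*(n^2 + 6*n + 8) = (n - 4)*(n - 3)^2*(n - 1)*(n + 4)*(n + 2)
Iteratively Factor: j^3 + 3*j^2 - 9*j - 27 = (j - 3)*(j^2 + 6*j + 9) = (j - 3)*(j + 3)*(j + 3)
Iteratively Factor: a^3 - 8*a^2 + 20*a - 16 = (a - 2)*(a^2 - 6*a + 8) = (a - 4)*(a - 2)*(a - 2)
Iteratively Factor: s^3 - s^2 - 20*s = (s - 5)*(s^2 + 4*s) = s*(s - 5)*(s + 4)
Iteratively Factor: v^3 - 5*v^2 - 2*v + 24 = (v + 2)*(v^2 - 7*v + 12) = (v - 3)*(v + 2)*(v - 4)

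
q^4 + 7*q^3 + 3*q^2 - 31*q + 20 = (q - 1)^2*(q + 4)*(q + 5)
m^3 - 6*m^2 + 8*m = m*(m - 4)*(m - 2)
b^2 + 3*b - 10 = (b - 2)*(b + 5)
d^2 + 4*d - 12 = (d - 2)*(d + 6)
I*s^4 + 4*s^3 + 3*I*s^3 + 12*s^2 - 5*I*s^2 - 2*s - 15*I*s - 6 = (s + 3)*(s - 2*I)*(s - I)*(I*s + 1)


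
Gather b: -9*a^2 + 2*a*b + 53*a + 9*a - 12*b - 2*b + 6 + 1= -9*a^2 + 62*a + b*(2*a - 14) + 7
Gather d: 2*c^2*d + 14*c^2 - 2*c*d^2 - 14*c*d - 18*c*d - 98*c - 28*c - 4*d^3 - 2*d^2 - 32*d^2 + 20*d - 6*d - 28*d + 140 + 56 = 14*c^2 - 126*c - 4*d^3 + d^2*(-2*c - 34) + d*(2*c^2 - 32*c - 14) + 196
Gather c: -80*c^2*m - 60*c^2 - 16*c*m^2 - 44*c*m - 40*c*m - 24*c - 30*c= c^2*(-80*m - 60) + c*(-16*m^2 - 84*m - 54)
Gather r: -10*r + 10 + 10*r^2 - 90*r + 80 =10*r^2 - 100*r + 90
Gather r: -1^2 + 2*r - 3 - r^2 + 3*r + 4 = -r^2 + 5*r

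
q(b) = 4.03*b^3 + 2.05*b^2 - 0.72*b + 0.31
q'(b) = 12.09*b^2 + 4.1*b - 0.72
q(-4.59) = -342.91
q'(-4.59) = 235.17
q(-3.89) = -203.09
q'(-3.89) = 166.28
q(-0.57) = 0.64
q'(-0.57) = 0.87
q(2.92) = 116.02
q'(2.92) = 114.34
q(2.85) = 108.20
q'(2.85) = 109.17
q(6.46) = 1167.64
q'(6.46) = 530.30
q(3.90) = 267.74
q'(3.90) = 199.16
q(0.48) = 0.88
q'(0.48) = 4.03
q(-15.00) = -13128.89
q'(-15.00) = 2658.03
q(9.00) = 3097.75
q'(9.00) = 1015.47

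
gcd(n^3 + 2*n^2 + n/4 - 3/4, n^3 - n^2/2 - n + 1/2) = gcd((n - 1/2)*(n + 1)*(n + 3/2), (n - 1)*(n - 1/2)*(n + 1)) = n^2 + n/2 - 1/2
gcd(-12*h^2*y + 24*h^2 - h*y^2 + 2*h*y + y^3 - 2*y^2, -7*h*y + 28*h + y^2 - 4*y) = 1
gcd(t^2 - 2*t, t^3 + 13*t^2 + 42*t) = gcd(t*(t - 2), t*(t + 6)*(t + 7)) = t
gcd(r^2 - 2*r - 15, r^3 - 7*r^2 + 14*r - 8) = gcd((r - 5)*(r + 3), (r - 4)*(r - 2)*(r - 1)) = 1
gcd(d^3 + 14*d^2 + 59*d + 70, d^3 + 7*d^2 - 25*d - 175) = d^2 + 12*d + 35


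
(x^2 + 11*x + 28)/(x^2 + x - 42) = (x + 4)/(x - 6)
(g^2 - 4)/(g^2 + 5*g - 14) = (g + 2)/(g + 7)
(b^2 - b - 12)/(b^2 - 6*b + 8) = (b + 3)/(b - 2)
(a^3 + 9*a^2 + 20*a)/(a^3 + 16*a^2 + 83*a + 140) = a/(a + 7)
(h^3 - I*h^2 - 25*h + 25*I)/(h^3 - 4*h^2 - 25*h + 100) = (h - I)/(h - 4)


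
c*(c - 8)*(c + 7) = c^3 - c^2 - 56*c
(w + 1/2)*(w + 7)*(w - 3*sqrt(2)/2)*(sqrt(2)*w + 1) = sqrt(2)*w^4 - 2*w^3 + 15*sqrt(2)*w^3/2 - 15*w^2 + 2*sqrt(2)*w^2 - 45*sqrt(2)*w/4 - 7*w - 21*sqrt(2)/4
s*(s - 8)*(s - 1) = s^3 - 9*s^2 + 8*s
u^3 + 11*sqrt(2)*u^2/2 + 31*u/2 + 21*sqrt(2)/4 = (u + sqrt(2)/2)*(u + 3*sqrt(2)/2)*(u + 7*sqrt(2)/2)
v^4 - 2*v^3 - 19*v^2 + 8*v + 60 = (v - 5)*(v - 2)*(v + 2)*(v + 3)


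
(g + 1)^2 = g^2 + 2*g + 1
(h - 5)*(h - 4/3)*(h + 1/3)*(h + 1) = h^4 - 5*h^3 - 13*h^2/9 + 61*h/9 + 20/9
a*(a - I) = a^2 - I*a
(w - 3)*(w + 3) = w^2 - 9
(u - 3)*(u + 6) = u^2 + 3*u - 18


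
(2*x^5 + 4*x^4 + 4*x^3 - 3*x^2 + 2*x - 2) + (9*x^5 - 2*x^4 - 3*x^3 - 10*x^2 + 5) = 11*x^5 + 2*x^4 + x^3 - 13*x^2 + 2*x + 3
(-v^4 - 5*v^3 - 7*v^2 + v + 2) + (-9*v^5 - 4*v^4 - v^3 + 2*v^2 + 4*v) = -9*v^5 - 5*v^4 - 6*v^3 - 5*v^2 + 5*v + 2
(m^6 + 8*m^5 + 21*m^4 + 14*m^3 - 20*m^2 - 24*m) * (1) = m^6 + 8*m^5 + 21*m^4 + 14*m^3 - 20*m^2 - 24*m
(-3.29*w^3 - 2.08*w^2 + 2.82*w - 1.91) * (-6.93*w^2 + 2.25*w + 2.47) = 22.7997*w^5 + 7.0119*w^4 - 32.3489*w^3 + 14.4437*w^2 + 2.6679*w - 4.7177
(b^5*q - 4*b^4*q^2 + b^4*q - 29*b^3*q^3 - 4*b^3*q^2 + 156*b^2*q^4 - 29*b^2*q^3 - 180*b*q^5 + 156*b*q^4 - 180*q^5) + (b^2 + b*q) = b^5*q - 4*b^4*q^2 + b^4*q - 29*b^3*q^3 - 4*b^3*q^2 + 156*b^2*q^4 - 29*b^2*q^3 + b^2 - 180*b*q^5 + 156*b*q^4 + b*q - 180*q^5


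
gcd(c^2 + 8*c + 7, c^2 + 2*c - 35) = c + 7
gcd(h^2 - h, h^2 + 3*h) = h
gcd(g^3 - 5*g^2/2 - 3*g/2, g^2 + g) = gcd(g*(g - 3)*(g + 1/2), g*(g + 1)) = g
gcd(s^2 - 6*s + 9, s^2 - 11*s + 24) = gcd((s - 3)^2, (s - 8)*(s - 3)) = s - 3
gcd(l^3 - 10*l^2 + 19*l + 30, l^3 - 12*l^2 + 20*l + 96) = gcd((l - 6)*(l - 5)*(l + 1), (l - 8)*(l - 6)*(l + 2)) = l - 6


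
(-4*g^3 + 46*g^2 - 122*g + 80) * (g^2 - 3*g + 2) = -4*g^5 + 58*g^4 - 268*g^3 + 538*g^2 - 484*g + 160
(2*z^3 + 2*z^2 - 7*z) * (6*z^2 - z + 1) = 12*z^5 + 10*z^4 - 42*z^3 + 9*z^2 - 7*z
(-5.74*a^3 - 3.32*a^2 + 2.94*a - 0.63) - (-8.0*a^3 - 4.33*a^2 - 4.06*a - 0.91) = 2.26*a^3 + 1.01*a^2 + 7.0*a + 0.28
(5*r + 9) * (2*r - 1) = 10*r^2 + 13*r - 9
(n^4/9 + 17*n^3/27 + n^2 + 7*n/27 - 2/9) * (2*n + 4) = 2*n^5/9 + 46*n^4/27 + 122*n^3/27 + 122*n^2/27 + 16*n/27 - 8/9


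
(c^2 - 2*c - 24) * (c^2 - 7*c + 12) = c^4 - 9*c^3 + 2*c^2 + 144*c - 288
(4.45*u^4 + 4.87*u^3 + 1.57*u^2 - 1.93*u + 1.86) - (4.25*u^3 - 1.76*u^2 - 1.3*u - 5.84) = 4.45*u^4 + 0.62*u^3 + 3.33*u^2 - 0.63*u + 7.7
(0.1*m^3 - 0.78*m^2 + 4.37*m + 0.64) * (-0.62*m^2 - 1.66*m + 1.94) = -0.062*m^5 + 0.3176*m^4 - 1.2206*m^3 - 9.1642*m^2 + 7.4154*m + 1.2416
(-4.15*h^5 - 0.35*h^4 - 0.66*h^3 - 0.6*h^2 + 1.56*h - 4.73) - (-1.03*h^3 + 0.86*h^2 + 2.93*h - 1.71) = -4.15*h^5 - 0.35*h^4 + 0.37*h^3 - 1.46*h^2 - 1.37*h - 3.02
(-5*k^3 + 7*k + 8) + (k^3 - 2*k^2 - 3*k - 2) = -4*k^3 - 2*k^2 + 4*k + 6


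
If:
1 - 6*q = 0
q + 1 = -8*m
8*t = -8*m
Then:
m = -7/48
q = 1/6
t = 7/48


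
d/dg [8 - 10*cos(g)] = 10*sin(g)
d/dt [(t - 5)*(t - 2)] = 2*t - 7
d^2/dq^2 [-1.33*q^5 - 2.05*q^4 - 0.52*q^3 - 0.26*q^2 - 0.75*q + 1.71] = -26.6*q^3 - 24.6*q^2 - 3.12*q - 0.52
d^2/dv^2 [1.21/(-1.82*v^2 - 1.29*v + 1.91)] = (8.016008*v^2 + 5.681676*v - 1.21*(3.64*v + 1.29)*(7.28*v + 2.58) - 8.412404)/(1.82*v^2 + 1.29*v - 1.91)^3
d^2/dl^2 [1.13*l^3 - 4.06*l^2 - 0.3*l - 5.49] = 6.78*l - 8.12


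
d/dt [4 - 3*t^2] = -6*t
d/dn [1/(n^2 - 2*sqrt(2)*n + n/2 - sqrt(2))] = 2*(-4*n - 1 + 4*sqrt(2))/(2*n^2 - 4*sqrt(2)*n + n - 2*sqrt(2))^2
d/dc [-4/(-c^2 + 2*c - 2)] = 8*(1 - c)/(c^2 - 2*c + 2)^2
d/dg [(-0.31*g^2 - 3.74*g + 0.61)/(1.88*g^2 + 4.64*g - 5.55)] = (5.5928*g^2 + 1.1474*g + 17.9266)/(3.5344*g^4 + 17.4464*g^3 + 0.6616*g^2 - 51.504*g + 30.8025)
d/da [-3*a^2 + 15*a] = 15 - 6*a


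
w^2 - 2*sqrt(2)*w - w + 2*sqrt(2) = (w - 1)*(w - 2*sqrt(2))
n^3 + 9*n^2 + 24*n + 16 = (n + 1)*(n + 4)^2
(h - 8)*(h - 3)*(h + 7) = h^3 - 4*h^2 - 53*h + 168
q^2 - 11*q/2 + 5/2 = (q - 5)*(q - 1/2)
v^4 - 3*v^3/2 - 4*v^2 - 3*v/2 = v*(v - 3)*(v + 1/2)*(v + 1)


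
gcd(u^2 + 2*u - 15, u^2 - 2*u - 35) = u + 5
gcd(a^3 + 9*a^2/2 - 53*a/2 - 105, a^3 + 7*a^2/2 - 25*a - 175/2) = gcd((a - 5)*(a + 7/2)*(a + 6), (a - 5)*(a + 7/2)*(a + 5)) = a^2 - 3*a/2 - 35/2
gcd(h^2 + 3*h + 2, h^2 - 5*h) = 1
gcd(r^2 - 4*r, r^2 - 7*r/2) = r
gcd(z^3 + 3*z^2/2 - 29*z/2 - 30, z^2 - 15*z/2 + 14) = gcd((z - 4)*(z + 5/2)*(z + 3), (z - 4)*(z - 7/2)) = z - 4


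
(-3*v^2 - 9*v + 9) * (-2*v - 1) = 6*v^3 + 21*v^2 - 9*v - 9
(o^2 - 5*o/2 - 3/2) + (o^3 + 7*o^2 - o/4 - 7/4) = o^3 + 8*o^2 - 11*o/4 - 13/4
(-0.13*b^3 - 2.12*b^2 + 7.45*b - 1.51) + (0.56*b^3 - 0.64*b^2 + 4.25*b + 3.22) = 0.43*b^3 - 2.76*b^2 + 11.7*b + 1.71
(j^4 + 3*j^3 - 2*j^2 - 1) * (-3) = -3*j^4 - 9*j^3 + 6*j^2 + 3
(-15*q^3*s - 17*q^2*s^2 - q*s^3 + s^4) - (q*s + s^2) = -15*q^3*s - 17*q^2*s^2 - q*s^3 - q*s + s^4 - s^2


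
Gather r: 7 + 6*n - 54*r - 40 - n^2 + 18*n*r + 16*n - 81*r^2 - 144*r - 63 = -n^2 + 22*n - 81*r^2 + r*(18*n - 198) - 96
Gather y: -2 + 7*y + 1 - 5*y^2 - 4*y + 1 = -5*y^2 + 3*y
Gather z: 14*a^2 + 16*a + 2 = 14*a^2 + 16*a + 2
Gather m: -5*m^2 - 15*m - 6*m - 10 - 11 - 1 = -5*m^2 - 21*m - 22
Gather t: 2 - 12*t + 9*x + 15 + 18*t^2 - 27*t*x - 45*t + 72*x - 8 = 18*t^2 + t*(-27*x - 57) + 81*x + 9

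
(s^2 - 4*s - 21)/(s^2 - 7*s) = (s + 3)/s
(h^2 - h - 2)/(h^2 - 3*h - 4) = (h - 2)/(h - 4)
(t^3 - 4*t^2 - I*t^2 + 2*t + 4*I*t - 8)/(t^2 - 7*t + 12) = (t^2 - I*t + 2)/(t - 3)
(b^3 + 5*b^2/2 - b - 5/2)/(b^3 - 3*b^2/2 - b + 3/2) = (2*b + 5)/(2*b - 3)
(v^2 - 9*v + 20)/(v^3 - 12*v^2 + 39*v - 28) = (v - 5)/(v^2 - 8*v + 7)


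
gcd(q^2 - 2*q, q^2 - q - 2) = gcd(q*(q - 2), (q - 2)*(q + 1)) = q - 2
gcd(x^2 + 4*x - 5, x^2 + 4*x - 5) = x^2 + 4*x - 5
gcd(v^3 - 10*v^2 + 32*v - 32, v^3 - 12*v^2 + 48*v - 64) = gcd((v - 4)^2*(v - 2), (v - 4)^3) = v^2 - 8*v + 16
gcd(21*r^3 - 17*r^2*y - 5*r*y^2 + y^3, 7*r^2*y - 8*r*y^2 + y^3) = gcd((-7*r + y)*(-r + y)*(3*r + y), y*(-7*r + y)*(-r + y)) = 7*r^2 - 8*r*y + y^2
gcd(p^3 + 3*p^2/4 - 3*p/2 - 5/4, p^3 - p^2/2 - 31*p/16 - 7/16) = p + 1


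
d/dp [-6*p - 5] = -6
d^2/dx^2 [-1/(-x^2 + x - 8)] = 2*(-x^2 + x + (2*x - 1)^2 - 8)/(x^2 - x + 8)^3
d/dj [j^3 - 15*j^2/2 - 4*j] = 3*j^2 - 15*j - 4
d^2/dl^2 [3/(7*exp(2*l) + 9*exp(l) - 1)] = 3*(2*(14*exp(l) + 9)^2*exp(l) - (28*exp(l) + 9)*(7*exp(2*l) + 9*exp(l) - 1))*exp(l)/(7*exp(2*l) + 9*exp(l) - 1)^3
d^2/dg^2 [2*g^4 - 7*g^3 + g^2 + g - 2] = 24*g^2 - 42*g + 2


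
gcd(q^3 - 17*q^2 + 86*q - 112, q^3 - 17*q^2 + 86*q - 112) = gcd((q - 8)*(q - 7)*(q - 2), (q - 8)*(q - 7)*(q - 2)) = q^3 - 17*q^2 + 86*q - 112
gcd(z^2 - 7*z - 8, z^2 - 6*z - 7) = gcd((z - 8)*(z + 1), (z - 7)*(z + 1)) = z + 1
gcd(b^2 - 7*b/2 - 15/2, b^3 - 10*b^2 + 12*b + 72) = 1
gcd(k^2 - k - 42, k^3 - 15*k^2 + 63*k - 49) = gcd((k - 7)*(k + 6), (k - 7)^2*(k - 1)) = k - 7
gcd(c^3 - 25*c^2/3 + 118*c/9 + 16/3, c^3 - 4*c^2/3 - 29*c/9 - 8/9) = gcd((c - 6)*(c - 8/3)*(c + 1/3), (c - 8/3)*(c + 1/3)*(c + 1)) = c^2 - 7*c/3 - 8/9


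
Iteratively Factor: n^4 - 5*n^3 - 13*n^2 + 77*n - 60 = (n - 3)*(n^3 - 2*n^2 - 19*n + 20) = (n - 3)*(n + 4)*(n^2 - 6*n + 5) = (n - 3)*(n - 1)*(n + 4)*(n - 5)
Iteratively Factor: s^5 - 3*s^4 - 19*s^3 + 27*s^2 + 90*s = (s + 3)*(s^4 - 6*s^3 - s^2 + 30*s) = (s + 2)*(s + 3)*(s^3 - 8*s^2 + 15*s) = (s - 5)*(s + 2)*(s + 3)*(s^2 - 3*s) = (s - 5)*(s - 3)*(s + 2)*(s + 3)*(s)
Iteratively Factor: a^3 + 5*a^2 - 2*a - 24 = (a + 3)*(a^2 + 2*a - 8) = (a + 3)*(a + 4)*(a - 2)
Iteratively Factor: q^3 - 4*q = (q)*(q^2 - 4) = q*(q + 2)*(q - 2)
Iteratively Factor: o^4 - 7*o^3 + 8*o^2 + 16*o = (o)*(o^3 - 7*o^2 + 8*o + 16) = o*(o + 1)*(o^2 - 8*o + 16) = o*(o - 4)*(o + 1)*(o - 4)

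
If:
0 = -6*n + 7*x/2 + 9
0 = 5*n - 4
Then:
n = 4/5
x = -6/5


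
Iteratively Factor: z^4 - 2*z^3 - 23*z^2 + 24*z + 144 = (z - 4)*(z^3 + 2*z^2 - 15*z - 36) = (z - 4)*(z + 3)*(z^2 - z - 12) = (z - 4)*(z + 3)^2*(z - 4)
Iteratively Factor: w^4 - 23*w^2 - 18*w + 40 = (w - 1)*(w^3 + w^2 - 22*w - 40) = (w - 5)*(w - 1)*(w^2 + 6*w + 8) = (w - 5)*(w - 1)*(w + 2)*(w + 4)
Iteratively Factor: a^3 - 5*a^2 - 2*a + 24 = (a - 4)*(a^2 - a - 6) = (a - 4)*(a + 2)*(a - 3)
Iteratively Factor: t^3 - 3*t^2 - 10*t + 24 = (t - 2)*(t^2 - t - 12) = (t - 2)*(t + 3)*(t - 4)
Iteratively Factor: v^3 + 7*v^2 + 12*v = (v)*(v^2 + 7*v + 12) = v*(v + 4)*(v + 3)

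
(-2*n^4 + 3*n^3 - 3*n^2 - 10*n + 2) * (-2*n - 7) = 4*n^5 + 8*n^4 - 15*n^3 + 41*n^2 + 66*n - 14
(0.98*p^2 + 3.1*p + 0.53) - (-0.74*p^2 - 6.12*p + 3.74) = 1.72*p^2 + 9.22*p - 3.21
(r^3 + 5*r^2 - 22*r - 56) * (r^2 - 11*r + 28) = r^5 - 6*r^4 - 49*r^3 + 326*r^2 - 1568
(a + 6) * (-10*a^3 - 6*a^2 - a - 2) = -10*a^4 - 66*a^3 - 37*a^2 - 8*a - 12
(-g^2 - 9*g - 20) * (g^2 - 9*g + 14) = -g^4 + 47*g^2 + 54*g - 280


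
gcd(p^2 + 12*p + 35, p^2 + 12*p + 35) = p^2 + 12*p + 35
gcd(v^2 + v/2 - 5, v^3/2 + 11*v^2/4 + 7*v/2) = 1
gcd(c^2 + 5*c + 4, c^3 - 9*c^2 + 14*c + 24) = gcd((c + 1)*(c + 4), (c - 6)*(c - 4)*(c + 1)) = c + 1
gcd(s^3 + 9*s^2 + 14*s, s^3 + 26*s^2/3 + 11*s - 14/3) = s^2 + 9*s + 14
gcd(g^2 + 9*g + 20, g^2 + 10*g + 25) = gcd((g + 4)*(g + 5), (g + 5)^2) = g + 5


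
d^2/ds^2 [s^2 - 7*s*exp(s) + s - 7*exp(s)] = -7*s*exp(s) - 21*exp(s) + 2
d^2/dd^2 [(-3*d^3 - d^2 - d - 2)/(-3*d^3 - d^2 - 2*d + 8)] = 2*(-27*d^5 + 531*d^4 + 245*d^3 + 66*d^2 + 756*d + 104)/(27*d^9 + 27*d^8 + 63*d^7 - 179*d^6 - 102*d^5 - 300*d^4 + 488*d^3 + 96*d^2 + 384*d - 512)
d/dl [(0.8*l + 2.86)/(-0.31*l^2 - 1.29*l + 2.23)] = (0.248*l^2 + 1.7732*l + 5.4734)/(0.0961*l^4 + 0.7998*l^3 + 0.2815*l^2 - 5.7534*l + 4.9729)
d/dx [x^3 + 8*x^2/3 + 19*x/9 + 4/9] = 3*x^2 + 16*x/3 + 19/9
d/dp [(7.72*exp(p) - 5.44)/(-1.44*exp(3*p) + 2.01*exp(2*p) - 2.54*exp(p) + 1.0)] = (22.2336*exp(3*p) - 39.018*exp(2*p) + 21.8688*exp(p) - 6.0976)*exp(p)/(2.0736*exp(6*p) - 5.7888*exp(5*p) + 11.3553*exp(4*p) - 13.0908*exp(3*p) + 10.4716*exp(2*p) - 5.08*exp(p) + 1.0)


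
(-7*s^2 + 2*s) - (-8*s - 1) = -7*s^2 + 10*s + 1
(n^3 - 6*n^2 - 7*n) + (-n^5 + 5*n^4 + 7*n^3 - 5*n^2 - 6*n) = -n^5 + 5*n^4 + 8*n^3 - 11*n^2 - 13*n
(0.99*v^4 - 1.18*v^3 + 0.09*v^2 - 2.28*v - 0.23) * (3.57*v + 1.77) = 3.5343*v^5 - 2.4603*v^4 - 1.7673*v^3 - 7.9803*v^2 - 4.8567*v - 0.4071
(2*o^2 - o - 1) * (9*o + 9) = 18*o^3 + 9*o^2 - 18*o - 9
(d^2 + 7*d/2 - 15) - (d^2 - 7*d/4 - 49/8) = 21*d/4 - 71/8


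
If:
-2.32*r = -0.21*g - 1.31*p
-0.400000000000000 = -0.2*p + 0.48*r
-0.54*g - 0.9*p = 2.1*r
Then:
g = -21.52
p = 7.53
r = 2.31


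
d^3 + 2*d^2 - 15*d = d*(d - 3)*(d + 5)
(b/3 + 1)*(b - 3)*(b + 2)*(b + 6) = b^4/3 + 8*b^3/3 + b^2 - 24*b - 36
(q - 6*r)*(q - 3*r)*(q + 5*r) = q^3 - 4*q^2*r - 27*q*r^2 + 90*r^3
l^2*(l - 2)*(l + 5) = l^4 + 3*l^3 - 10*l^2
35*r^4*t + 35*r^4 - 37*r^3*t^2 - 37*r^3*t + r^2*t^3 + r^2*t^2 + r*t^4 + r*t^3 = (-5*r + t)*(-r + t)*(7*r + t)*(r*t + r)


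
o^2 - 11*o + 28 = (o - 7)*(o - 4)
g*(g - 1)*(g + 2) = g^3 + g^2 - 2*g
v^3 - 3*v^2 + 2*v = v*(v - 2)*(v - 1)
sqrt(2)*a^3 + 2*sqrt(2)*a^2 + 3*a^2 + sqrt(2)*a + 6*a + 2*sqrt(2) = (a + 2)*(a + sqrt(2))*(sqrt(2)*a + 1)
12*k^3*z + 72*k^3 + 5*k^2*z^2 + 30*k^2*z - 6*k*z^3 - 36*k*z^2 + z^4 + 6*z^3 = (-4*k + z)*(-3*k + z)*(k + z)*(z + 6)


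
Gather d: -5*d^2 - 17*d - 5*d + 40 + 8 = -5*d^2 - 22*d + 48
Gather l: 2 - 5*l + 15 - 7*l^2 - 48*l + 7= -7*l^2 - 53*l + 24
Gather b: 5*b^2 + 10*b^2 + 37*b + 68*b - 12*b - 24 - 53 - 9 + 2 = 15*b^2 + 93*b - 84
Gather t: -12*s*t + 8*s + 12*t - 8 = 8*s + t*(12 - 12*s) - 8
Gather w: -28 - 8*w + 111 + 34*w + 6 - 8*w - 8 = 18*w + 81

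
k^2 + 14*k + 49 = (k + 7)^2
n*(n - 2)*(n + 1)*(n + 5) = n^4 + 4*n^3 - 7*n^2 - 10*n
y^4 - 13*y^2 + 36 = (y - 3)*(y - 2)*(y + 2)*(y + 3)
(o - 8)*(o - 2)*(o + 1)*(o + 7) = o^4 - 2*o^3 - 57*o^2 + 58*o + 112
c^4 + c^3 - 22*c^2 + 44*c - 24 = (c - 2)^2*(c - 1)*(c + 6)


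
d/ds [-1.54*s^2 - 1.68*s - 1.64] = -3.08*s - 1.68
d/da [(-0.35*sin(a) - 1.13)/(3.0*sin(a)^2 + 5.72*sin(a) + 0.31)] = (1.05*sin(a)^2 + 6.78*sin(a) + 6.3551)*cos(a)/(9.0*sin(a)^4 + 34.32*sin(a)^3 + 34.5784*sin(a)^2 + 3.5464*sin(a) + 0.0961)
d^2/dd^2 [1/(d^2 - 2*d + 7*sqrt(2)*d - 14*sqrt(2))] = 2*(-d^2 - 7*sqrt(2)*d + 2*d + (2*d - 2 + 7*sqrt(2))^2 + 14*sqrt(2))/(d^2 - 2*d + 7*sqrt(2)*d - 14*sqrt(2))^3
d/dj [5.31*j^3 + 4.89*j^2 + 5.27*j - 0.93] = 15.93*j^2 + 9.78*j + 5.27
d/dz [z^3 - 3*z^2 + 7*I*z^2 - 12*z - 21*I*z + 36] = 3*z^2 + z*(-6 + 14*I) - 12 - 21*I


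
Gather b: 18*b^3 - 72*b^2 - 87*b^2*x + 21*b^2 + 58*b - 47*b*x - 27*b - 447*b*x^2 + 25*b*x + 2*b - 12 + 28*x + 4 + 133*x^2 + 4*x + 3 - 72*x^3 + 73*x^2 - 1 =18*b^3 + b^2*(-87*x - 51) + b*(-447*x^2 - 22*x + 33) - 72*x^3 + 206*x^2 + 32*x - 6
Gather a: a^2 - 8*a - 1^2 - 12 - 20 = a^2 - 8*a - 33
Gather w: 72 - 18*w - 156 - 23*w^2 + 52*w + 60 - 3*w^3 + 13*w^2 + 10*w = -3*w^3 - 10*w^2 + 44*w - 24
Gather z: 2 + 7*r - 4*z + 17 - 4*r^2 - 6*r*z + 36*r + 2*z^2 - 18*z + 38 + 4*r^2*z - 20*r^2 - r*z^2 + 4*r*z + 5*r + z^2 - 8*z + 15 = -24*r^2 + 48*r + z^2*(3 - r) + z*(4*r^2 - 2*r - 30) + 72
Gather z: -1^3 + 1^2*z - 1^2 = z - 2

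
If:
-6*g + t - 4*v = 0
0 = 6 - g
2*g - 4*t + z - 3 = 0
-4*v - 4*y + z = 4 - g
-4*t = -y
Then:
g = 6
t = 29/13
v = -439/52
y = 116/13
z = -1/13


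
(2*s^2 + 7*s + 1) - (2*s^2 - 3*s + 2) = 10*s - 1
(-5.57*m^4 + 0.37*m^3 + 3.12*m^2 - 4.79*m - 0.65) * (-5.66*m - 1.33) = 31.5262*m^5 + 5.3139*m^4 - 18.1513*m^3 + 22.9618*m^2 + 10.0497*m + 0.8645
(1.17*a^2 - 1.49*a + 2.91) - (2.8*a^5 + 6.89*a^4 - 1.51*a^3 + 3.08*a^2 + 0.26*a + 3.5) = -2.8*a^5 - 6.89*a^4 + 1.51*a^3 - 1.91*a^2 - 1.75*a - 0.59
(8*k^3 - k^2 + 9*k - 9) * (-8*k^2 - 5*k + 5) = -64*k^5 - 32*k^4 - 27*k^3 + 22*k^2 + 90*k - 45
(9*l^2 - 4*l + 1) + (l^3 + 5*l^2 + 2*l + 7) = l^3 + 14*l^2 - 2*l + 8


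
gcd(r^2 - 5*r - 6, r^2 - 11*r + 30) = r - 6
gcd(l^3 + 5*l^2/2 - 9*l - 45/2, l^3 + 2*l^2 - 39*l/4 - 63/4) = l - 3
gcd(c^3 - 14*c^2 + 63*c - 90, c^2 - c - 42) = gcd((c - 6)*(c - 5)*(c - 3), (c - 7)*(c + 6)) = 1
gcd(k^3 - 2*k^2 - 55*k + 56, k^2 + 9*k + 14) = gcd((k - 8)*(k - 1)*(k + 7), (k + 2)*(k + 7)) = k + 7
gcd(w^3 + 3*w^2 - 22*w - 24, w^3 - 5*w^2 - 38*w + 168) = w^2 + 2*w - 24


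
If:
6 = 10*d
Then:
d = 3/5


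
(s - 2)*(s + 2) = s^2 - 4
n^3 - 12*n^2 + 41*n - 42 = (n - 7)*(n - 3)*(n - 2)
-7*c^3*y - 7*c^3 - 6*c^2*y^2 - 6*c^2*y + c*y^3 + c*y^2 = (-7*c + y)*(c + y)*(c*y + c)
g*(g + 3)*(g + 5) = g^3 + 8*g^2 + 15*g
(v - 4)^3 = v^3 - 12*v^2 + 48*v - 64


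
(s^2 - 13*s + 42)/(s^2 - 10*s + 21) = (s - 6)/(s - 3)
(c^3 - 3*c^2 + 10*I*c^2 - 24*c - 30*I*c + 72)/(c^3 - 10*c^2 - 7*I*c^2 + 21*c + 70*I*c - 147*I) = (c^2 + 10*I*c - 24)/(c^2 - 7*c*(1 + I) + 49*I)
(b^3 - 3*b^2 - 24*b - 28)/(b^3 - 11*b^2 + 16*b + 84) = (b + 2)/(b - 6)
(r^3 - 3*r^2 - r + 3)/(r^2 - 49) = (r^3 - 3*r^2 - r + 3)/(r^2 - 49)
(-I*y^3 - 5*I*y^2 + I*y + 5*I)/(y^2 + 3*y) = I*(-y^3 - 5*y^2 + y + 5)/(y*(y + 3))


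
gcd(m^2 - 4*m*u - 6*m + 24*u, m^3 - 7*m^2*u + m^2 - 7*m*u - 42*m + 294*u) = m - 6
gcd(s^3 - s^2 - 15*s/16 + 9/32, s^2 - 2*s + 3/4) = s - 3/2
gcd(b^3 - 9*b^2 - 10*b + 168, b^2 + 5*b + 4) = b + 4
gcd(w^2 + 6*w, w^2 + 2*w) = w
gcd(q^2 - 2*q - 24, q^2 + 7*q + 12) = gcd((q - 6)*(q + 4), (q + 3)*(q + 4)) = q + 4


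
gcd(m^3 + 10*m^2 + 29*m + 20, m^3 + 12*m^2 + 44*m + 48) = m + 4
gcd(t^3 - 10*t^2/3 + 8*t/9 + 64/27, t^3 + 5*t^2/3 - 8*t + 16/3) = t - 4/3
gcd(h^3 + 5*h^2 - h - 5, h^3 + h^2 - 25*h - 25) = h^2 + 6*h + 5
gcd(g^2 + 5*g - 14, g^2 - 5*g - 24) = 1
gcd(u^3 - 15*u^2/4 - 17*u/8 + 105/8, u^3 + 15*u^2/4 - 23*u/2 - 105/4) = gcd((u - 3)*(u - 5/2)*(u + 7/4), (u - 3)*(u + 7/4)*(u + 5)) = u^2 - 5*u/4 - 21/4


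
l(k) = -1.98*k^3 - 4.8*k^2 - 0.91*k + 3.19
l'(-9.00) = -395.65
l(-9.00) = 1066.00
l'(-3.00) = -25.57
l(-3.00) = 16.18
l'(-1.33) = 1.35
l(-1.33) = 0.57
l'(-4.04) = -59.08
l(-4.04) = 59.08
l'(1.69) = -34.10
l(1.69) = -21.61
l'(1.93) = -41.56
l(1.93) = -30.68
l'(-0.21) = 0.84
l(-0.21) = 3.19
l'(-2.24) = -9.21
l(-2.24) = 3.40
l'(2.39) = -57.78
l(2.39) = -53.43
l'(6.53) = -316.88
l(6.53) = -758.75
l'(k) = -5.94*k^2 - 9.6*k - 0.91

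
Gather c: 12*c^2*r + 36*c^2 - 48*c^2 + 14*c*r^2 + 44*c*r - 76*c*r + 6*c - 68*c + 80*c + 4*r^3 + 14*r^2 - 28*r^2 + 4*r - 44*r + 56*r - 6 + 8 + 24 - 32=c^2*(12*r - 12) + c*(14*r^2 - 32*r + 18) + 4*r^3 - 14*r^2 + 16*r - 6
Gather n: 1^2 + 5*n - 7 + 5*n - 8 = 10*n - 14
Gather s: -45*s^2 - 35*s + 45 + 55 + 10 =-45*s^2 - 35*s + 110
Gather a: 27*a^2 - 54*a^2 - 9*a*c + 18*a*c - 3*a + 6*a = -27*a^2 + a*(9*c + 3)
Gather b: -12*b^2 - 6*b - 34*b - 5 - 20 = -12*b^2 - 40*b - 25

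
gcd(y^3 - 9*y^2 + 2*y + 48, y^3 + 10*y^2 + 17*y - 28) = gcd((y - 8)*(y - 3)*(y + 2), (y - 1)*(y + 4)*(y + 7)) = 1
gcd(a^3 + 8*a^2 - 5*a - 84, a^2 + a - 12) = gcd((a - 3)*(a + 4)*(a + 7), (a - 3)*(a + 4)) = a^2 + a - 12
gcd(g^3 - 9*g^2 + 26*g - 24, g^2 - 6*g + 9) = g - 3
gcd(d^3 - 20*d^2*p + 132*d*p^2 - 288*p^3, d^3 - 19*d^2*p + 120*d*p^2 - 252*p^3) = d^2 - 12*d*p + 36*p^2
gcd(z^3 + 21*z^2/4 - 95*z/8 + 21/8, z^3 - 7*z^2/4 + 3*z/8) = z^2 - 7*z/4 + 3/8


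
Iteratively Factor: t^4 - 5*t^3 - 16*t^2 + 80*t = (t + 4)*(t^3 - 9*t^2 + 20*t) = (t - 4)*(t + 4)*(t^2 - 5*t) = (t - 5)*(t - 4)*(t + 4)*(t)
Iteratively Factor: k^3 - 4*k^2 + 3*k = (k - 3)*(k^2 - k) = k*(k - 3)*(k - 1)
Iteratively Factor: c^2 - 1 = (c - 1)*(c + 1)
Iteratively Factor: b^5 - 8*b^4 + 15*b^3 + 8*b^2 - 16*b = (b - 1)*(b^4 - 7*b^3 + 8*b^2 + 16*b) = (b - 4)*(b - 1)*(b^3 - 3*b^2 - 4*b) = (b - 4)^2*(b - 1)*(b^2 + b) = b*(b - 4)^2*(b - 1)*(b + 1)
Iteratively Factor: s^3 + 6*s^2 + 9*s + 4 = (s + 1)*(s^2 + 5*s + 4) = (s + 1)^2*(s + 4)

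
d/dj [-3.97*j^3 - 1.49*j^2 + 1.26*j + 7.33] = -11.91*j^2 - 2.98*j + 1.26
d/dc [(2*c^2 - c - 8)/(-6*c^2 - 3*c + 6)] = 2*(-2*c^2 - 12*c - 5)/(3*(4*c^4 + 4*c^3 - 7*c^2 - 4*c + 4))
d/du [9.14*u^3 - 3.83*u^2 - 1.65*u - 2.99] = 27.42*u^2 - 7.66*u - 1.65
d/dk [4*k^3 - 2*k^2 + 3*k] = 12*k^2 - 4*k + 3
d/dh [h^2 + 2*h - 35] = 2*h + 2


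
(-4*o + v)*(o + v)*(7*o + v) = -28*o^3 - 25*o^2*v + 4*o*v^2 + v^3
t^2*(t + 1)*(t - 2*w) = t^4 - 2*t^3*w + t^3 - 2*t^2*w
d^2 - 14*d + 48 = (d - 8)*(d - 6)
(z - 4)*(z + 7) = z^2 + 3*z - 28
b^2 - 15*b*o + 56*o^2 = (b - 8*o)*(b - 7*o)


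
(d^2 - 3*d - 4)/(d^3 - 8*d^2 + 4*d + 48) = (d + 1)/(d^2 - 4*d - 12)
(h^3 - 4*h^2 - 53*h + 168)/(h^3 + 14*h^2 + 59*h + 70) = (h^2 - 11*h + 24)/(h^2 + 7*h + 10)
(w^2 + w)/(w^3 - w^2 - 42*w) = (w + 1)/(w^2 - w - 42)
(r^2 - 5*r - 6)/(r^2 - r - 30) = (r + 1)/(r + 5)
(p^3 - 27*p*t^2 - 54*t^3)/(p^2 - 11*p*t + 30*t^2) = (p^2 + 6*p*t + 9*t^2)/(p - 5*t)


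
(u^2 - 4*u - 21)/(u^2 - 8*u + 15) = (u^2 - 4*u - 21)/(u^2 - 8*u + 15)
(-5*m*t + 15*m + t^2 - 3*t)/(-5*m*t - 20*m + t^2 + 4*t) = (t - 3)/(t + 4)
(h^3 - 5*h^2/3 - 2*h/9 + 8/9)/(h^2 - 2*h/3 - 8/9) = h - 1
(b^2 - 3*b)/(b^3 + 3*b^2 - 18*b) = 1/(b + 6)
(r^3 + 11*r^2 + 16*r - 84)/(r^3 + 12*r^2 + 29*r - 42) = (r - 2)/(r - 1)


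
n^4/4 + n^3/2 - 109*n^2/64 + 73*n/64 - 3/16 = (n/4 + 1)*(n - 1)*(n - 3/4)*(n - 1/4)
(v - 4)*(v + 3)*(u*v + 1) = u*v^3 - u*v^2 - 12*u*v + v^2 - v - 12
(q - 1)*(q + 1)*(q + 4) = q^3 + 4*q^2 - q - 4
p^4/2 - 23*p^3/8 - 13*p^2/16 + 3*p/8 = p*(p/2 + 1/4)*(p - 6)*(p - 1/4)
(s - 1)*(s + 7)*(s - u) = s^3 - s^2*u + 6*s^2 - 6*s*u - 7*s + 7*u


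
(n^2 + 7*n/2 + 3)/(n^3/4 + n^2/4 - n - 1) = 2*(2*n + 3)/(n^2 - n - 2)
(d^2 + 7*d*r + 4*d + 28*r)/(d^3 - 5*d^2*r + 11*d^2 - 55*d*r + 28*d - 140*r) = (-d - 7*r)/(-d^2 + 5*d*r - 7*d + 35*r)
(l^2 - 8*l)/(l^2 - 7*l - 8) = l/(l + 1)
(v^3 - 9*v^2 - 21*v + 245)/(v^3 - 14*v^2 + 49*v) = (v + 5)/v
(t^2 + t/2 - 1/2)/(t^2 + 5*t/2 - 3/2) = (t + 1)/(t + 3)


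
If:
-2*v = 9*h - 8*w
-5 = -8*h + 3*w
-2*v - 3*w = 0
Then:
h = 55/61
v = -135/122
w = 45/61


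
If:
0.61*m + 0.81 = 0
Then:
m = -1.33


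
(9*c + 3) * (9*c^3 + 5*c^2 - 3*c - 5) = 81*c^4 + 72*c^3 - 12*c^2 - 54*c - 15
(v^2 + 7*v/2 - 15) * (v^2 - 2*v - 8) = v^4 + 3*v^3/2 - 30*v^2 + 2*v + 120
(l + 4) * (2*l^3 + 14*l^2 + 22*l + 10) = 2*l^4 + 22*l^3 + 78*l^2 + 98*l + 40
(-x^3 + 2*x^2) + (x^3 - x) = 2*x^2 - x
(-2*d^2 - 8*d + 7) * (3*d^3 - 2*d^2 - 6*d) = -6*d^5 - 20*d^4 + 49*d^3 + 34*d^2 - 42*d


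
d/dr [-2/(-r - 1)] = -2/(r + 1)^2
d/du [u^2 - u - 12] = 2*u - 1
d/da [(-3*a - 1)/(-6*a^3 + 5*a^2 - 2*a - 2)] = (-36*a^3 - 3*a^2 + 10*a + 4)/(36*a^6 - 60*a^5 + 49*a^4 + 4*a^3 - 16*a^2 + 8*a + 4)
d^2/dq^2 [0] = 0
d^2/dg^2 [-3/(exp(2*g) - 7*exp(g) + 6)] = 3*(-2*(2*exp(g) - 7)^2*exp(g) + (4*exp(g) - 7)*(exp(2*g) - 7*exp(g) + 6))*exp(g)/(exp(2*g) - 7*exp(g) + 6)^3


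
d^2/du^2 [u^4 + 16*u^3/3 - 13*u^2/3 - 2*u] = 12*u^2 + 32*u - 26/3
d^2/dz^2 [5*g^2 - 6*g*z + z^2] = 2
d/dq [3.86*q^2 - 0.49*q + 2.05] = 7.72*q - 0.49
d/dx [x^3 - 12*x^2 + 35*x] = 3*x^2 - 24*x + 35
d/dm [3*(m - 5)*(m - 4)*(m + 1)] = 9*m^2 - 48*m + 33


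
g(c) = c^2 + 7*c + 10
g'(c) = 2*c + 7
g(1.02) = 18.18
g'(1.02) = 9.04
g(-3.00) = -2.00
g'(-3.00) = 1.00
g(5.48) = 78.39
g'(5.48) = 17.96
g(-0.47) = 6.93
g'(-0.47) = 6.06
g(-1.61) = 1.32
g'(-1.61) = 3.78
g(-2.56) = -1.37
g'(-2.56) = 1.88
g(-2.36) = -0.95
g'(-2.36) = 2.28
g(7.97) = 129.31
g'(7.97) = 22.94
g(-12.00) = 70.00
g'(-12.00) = -17.00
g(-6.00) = 4.00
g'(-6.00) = -5.00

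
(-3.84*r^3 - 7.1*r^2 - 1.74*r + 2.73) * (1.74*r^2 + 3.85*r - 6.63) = -6.6816*r^5 - 27.138*r^4 - 4.9034*r^3 + 45.1242*r^2 + 22.0467*r - 18.0999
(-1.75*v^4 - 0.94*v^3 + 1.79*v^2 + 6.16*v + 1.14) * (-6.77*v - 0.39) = 11.8475*v^5 + 7.0463*v^4 - 11.7517*v^3 - 42.4013*v^2 - 10.1202*v - 0.4446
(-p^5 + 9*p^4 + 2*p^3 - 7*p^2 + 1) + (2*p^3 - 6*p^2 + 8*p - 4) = -p^5 + 9*p^4 + 4*p^3 - 13*p^2 + 8*p - 3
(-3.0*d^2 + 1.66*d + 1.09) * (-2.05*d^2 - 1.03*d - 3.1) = 6.15*d^4 - 0.313*d^3 + 5.3557*d^2 - 6.2687*d - 3.379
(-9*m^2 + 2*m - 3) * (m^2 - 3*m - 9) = -9*m^4 + 29*m^3 + 72*m^2 - 9*m + 27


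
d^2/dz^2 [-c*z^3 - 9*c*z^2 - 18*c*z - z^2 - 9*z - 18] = -6*c*z - 18*c - 2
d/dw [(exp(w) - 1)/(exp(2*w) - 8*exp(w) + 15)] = (2*(1 - exp(w))*(exp(w) - 4) + exp(2*w) - 8*exp(w) + 15)*exp(w)/(exp(2*w) - 8*exp(w) + 15)^2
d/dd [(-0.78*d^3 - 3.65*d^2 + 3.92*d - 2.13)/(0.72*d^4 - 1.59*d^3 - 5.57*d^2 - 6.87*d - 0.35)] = (0.5616*d^6 + 5.256*d^5 - 9.92610000000001*d^4 + 29.3172*d^3 + 37.5688*d^2 - 21.1732*d - 16.0051)/(0.5184*d^8 - 2.2896*d^7 - 5.4927*d^6 + 7.8198*d^5 + 52.3675*d^4 + 77.6448*d^3 + 51.0959*d^2 + 4.809*d + 0.1225)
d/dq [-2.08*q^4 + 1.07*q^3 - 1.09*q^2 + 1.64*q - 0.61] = -8.32*q^3 + 3.21*q^2 - 2.18*q + 1.64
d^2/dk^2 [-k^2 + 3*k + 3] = -2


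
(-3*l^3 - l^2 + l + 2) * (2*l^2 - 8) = -6*l^5 - 2*l^4 + 26*l^3 + 12*l^2 - 8*l - 16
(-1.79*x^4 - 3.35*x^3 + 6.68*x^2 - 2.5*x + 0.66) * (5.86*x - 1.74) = -10.4894*x^5 - 16.5164*x^4 + 44.9738*x^3 - 26.2732*x^2 + 8.2176*x - 1.1484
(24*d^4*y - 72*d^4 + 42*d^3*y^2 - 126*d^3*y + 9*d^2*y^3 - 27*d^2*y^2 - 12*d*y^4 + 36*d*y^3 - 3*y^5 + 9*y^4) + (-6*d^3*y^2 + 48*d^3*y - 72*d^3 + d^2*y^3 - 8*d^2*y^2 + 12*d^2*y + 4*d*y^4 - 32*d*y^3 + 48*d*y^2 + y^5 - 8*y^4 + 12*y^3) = 24*d^4*y - 72*d^4 + 36*d^3*y^2 - 78*d^3*y - 72*d^3 + 10*d^2*y^3 - 35*d^2*y^2 + 12*d^2*y - 8*d*y^4 + 4*d*y^3 + 48*d*y^2 - 2*y^5 + y^4 + 12*y^3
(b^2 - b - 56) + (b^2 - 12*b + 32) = 2*b^2 - 13*b - 24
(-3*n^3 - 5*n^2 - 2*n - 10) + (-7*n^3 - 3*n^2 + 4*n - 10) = -10*n^3 - 8*n^2 + 2*n - 20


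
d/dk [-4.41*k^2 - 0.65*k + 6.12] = -8.82*k - 0.65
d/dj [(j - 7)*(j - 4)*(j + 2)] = 3*j^2 - 18*j + 6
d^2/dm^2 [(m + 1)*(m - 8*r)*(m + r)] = 6*m - 14*r + 2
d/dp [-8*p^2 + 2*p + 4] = 2 - 16*p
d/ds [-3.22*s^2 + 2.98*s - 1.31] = 2.98 - 6.44*s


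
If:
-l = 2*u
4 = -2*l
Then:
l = -2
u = 1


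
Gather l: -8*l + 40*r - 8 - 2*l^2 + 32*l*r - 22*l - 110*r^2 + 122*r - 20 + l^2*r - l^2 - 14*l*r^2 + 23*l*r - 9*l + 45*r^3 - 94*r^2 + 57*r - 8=l^2*(r - 3) + l*(-14*r^2 + 55*r - 39) + 45*r^3 - 204*r^2 + 219*r - 36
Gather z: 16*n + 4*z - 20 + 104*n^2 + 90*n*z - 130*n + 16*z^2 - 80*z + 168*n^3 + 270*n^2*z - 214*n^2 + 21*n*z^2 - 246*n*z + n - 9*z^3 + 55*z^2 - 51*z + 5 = 168*n^3 - 110*n^2 - 113*n - 9*z^3 + z^2*(21*n + 71) + z*(270*n^2 - 156*n - 127) - 15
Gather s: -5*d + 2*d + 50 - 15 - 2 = 33 - 3*d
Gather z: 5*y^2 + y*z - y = 5*y^2 + y*z - y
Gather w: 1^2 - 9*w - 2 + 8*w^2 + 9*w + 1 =8*w^2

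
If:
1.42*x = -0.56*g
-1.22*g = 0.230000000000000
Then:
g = -0.19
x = 0.07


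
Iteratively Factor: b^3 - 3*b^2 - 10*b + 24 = (b - 4)*(b^2 + b - 6) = (b - 4)*(b + 3)*(b - 2)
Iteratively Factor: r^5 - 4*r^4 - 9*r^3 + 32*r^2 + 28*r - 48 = (r + 2)*(r^4 - 6*r^3 + 3*r^2 + 26*r - 24) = (r + 2)^2*(r^3 - 8*r^2 + 19*r - 12) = (r - 4)*(r + 2)^2*(r^2 - 4*r + 3) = (r - 4)*(r - 1)*(r + 2)^2*(r - 3)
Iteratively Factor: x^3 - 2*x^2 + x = (x)*(x^2 - 2*x + 1) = x*(x - 1)*(x - 1)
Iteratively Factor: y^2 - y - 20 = (y - 5)*(y + 4)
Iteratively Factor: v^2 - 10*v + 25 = (v - 5)*(v - 5)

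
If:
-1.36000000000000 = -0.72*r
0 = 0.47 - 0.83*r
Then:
No Solution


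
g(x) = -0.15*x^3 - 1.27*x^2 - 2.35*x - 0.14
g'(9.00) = -61.66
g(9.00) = -233.51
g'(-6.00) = -3.31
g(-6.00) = 0.64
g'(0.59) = -4.01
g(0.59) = -2.00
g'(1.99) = -9.19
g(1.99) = -11.03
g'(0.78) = -4.60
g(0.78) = -2.82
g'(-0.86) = -0.50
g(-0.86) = 1.04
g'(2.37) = -10.90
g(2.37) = -14.84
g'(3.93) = -19.28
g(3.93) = -38.10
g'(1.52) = -7.25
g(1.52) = -7.17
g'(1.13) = -5.79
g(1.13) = -4.63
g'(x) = -0.45*x^2 - 2.54*x - 2.35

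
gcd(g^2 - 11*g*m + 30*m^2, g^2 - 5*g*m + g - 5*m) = g - 5*m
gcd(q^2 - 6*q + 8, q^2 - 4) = q - 2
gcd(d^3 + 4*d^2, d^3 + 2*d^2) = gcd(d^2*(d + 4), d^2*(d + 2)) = d^2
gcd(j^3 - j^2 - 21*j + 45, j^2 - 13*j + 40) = 1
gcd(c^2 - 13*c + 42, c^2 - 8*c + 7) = c - 7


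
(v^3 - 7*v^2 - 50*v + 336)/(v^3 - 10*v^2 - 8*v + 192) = (v + 7)/(v + 4)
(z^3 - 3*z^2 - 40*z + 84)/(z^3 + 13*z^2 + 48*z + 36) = (z^2 - 9*z + 14)/(z^2 + 7*z + 6)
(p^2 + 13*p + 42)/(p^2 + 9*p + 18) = (p + 7)/(p + 3)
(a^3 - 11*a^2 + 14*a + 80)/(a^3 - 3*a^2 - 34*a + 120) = (a^2 - 6*a - 16)/(a^2 + 2*a - 24)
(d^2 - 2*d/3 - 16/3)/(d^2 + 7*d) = (3*d^2 - 2*d - 16)/(3*d*(d + 7))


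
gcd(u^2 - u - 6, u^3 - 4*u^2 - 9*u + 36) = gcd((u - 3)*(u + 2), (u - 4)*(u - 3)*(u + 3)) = u - 3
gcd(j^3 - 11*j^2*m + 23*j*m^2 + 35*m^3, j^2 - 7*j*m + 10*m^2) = j - 5*m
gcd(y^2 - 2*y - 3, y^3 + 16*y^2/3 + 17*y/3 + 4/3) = y + 1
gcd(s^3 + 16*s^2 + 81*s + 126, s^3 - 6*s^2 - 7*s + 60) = s + 3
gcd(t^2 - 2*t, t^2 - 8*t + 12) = t - 2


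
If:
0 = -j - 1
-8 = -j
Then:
No Solution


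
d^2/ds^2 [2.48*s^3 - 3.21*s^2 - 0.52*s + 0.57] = 14.88*s - 6.42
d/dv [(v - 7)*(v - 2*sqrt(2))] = 2*v - 7 - 2*sqrt(2)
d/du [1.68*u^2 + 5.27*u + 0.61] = 3.36*u + 5.27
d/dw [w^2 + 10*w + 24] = 2*w + 10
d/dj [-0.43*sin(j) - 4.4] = -0.43*cos(j)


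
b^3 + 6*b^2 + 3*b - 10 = (b - 1)*(b + 2)*(b + 5)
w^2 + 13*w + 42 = (w + 6)*(w + 7)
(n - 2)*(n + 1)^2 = n^3 - 3*n - 2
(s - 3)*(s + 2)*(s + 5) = s^3 + 4*s^2 - 11*s - 30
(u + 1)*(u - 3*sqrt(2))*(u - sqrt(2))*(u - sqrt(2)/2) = u^4 - 9*sqrt(2)*u^3/2 + u^3 - 9*sqrt(2)*u^2/2 + 10*u^2 - 3*sqrt(2)*u + 10*u - 3*sqrt(2)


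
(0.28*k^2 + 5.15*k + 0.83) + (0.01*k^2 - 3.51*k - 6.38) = 0.29*k^2 + 1.64*k - 5.55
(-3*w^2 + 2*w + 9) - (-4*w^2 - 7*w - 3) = w^2 + 9*w + 12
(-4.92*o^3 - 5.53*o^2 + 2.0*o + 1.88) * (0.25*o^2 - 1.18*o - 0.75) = -1.23*o^5 + 4.4231*o^4 + 10.7154*o^3 + 2.2575*o^2 - 3.7184*o - 1.41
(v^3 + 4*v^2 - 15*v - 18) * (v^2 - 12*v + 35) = v^5 - 8*v^4 - 28*v^3 + 302*v^2 - 309*v - 630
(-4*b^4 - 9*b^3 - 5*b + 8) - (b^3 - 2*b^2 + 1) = -4*b^4 - 10*b^3 + 2*b^2 - 5*b + 7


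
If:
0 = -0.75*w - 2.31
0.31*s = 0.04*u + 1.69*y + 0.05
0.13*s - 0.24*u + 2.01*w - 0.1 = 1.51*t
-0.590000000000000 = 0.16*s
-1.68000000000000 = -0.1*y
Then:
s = -3.69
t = 113.07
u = -739.63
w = -3.08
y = 16.80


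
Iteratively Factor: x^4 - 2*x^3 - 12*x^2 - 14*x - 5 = (x - 5)*(x^3 + 3*x^2 + 3*x + 1) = (x - 5)*(x + 1)*(x^2 + 2*x + 1) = (x - 5)*(x + 1)^2*(x + 1)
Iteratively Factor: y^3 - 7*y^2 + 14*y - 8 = (y - 4)*(y^2 - 3*y + 2) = (y - 4)*(y - 2)*(y - 1)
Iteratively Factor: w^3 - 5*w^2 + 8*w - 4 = (w - 2)*(w^2 - 3*w + 2) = (w - 2)*(w - 1)*(w - 2)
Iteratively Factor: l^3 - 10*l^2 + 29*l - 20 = (l - 5)*(l^2 - 5*l + 4) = (l - 5)*(l - 1)*(l - 4)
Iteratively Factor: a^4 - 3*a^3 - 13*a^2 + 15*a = (a - 1)*(a^3 - 2*a^2 - 15*a) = (a - 1)*(a + 3)*(a^2 - 5*a) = (a - 5)*(a - 1)*(a + 3)*(a)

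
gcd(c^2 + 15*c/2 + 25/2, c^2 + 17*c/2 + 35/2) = c + 5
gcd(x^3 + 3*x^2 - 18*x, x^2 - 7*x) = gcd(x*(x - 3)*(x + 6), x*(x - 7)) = x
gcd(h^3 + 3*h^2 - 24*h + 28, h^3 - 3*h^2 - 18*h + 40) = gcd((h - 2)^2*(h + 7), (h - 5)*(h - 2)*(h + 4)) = h - 2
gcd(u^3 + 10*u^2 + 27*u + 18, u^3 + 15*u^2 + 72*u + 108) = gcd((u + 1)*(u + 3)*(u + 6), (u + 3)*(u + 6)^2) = u^2 + 9*u + 18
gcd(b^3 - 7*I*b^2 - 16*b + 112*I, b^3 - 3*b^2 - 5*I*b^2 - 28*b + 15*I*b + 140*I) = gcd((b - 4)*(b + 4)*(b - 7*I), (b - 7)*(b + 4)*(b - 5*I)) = b + 4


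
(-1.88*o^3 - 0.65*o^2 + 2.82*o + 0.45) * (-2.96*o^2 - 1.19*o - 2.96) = 5.5648*o^5 + 4.1612*o^4 - 2.0089*o^3 - 2.7638*o^2 - 8.8827*o - 1.332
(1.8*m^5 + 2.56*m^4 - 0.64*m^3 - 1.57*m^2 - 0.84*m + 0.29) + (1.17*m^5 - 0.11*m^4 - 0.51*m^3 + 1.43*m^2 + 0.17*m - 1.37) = 2.97*m^5 + 2.45*m^4 - 1.15*m^3 - 0.14*m^2 - 0.67*m - 1.08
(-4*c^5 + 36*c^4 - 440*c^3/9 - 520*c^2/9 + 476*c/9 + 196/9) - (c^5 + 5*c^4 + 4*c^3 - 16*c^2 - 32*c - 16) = -5*c^5 + 31*c^4 - 476*c^3/9 - 376*c^2/9 + 764*c/9 + 340/9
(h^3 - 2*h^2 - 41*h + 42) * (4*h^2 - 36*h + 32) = 4*h^5 - 44*h^4 - 60*h^3 + 1580*h^2 - 2824*h + 1344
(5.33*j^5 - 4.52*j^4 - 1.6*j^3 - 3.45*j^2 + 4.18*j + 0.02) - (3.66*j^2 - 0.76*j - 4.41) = 5.33*j^5 - 4.52*j^4 - 1.6*j^3 - 7.11*j^2 + 4.94*j + 4.43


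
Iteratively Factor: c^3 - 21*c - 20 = (c + 4)*(c^2 - 4*c - 5) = (c - 5)*(c + 4)*(c + 1)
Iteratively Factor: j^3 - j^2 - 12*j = (j + 3)*(j^2 - 4*j) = j*(j + 3)*(j - 4)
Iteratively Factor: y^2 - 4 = (y + 2)*(y - 2)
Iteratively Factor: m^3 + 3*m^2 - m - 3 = (m + 3)*(m^2 - 1) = (m + 1)*(m + 3)*(m - 1)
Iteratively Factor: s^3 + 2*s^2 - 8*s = (s + 4)*(s^2 - 2*s) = (s - 2)*(s + 4)*(s)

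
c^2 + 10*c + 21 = (c + 3)*(c + 7)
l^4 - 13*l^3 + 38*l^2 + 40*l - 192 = (l - 8)*(l - 4)*(l - 3)*(l + 2)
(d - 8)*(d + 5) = d^2 - 3*d - 40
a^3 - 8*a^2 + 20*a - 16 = (a - 4)*(a - 2)^2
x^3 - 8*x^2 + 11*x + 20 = (x - 5)*(x - 4)*(x + 1)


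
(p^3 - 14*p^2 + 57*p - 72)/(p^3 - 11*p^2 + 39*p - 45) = (p - 8)/(p - 5)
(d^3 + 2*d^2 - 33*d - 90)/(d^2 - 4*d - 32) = (-d^3 - 2*d^2 + 33*d + 90)/(-d^2 + 4*d + 32)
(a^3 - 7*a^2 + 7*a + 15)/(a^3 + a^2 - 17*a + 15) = (a^2 - 4*a - 5)/(a^2 + 4*a - 5)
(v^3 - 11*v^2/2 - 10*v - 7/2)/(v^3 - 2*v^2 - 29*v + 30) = (2*v^3 - 11*v^2 - 20*v - 7)/(2*(v^3 - 2*v^2 - 29*v + 30))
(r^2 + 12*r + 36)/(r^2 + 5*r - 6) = (r + 6)/(r - 1)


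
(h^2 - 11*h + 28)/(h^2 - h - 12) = (h - 7)/(h + 3)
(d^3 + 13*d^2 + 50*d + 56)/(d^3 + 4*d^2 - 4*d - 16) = (d + 7)/(d - 2)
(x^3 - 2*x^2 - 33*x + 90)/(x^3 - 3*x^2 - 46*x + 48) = (x^2 - 8*x + 15)/(x^2 - 9*x + 8)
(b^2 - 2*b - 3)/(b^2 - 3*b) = (b + 1)/b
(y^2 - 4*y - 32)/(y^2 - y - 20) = (y - 8)/(y - 5)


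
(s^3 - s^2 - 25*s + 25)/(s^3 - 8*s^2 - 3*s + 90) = (s^2 + 4*s - 5)/(s^2 - 3*s - 18)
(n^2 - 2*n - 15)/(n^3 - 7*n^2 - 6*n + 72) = (n - 5)/(n^2 - 10*n + 24)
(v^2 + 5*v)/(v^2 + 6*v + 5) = v/(v + 1)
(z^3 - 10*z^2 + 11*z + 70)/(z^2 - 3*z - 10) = z - 7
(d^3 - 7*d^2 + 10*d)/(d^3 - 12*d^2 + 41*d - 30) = d*(d - 2)/(d^2 - 7*d + 6)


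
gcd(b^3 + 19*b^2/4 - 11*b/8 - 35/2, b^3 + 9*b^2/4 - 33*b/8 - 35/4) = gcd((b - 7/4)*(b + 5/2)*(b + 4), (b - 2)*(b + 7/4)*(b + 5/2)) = b + 5/2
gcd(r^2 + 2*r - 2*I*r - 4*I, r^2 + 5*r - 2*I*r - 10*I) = r - 2*I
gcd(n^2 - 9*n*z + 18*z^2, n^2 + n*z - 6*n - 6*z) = 1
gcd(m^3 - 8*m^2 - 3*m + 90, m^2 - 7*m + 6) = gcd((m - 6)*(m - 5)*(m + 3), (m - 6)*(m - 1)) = m - 6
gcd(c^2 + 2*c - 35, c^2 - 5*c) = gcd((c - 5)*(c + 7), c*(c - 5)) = c - 5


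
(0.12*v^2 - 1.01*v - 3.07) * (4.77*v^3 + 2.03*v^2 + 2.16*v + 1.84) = 0.5724*v^5 - 4.5741*v^4 - 16.435*v^3 - 8.1929*v^2 - 8.4896*v - 5.6488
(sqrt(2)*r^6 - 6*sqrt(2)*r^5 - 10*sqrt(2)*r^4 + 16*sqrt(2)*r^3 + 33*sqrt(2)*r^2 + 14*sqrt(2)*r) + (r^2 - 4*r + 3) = sqrt(2)*r^6 - 6*sqrt(2)*r^5 - 10*sqrt(2)*r^4 + 16*sqrt(2)*r^3 + r^2 + 33*sqrt(2)*r^2 - 4*r + 14*sqrt(2)*r + 3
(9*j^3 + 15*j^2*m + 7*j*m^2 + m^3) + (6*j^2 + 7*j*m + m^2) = 9*j^3 + 15*j^2*m + 6*j^2 + 7*j*m^2 + 7*j*m + m^3 + m^2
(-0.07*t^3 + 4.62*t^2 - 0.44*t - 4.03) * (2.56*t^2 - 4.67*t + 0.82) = -0.1792*t^5 + 12.1541*t^4 - 22.7592*t^3 - 4.4736*t^2 + 18.4593*t - 3.3046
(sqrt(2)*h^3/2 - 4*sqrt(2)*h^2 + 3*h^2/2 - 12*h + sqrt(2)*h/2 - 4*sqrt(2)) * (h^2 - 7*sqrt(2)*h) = sqrt(2)*h^5/2 - 4*sqrt(2)*h^4 - 11*h^4/2 - 10*sqrt(2)*h^3 + 44*h^3 - 7*h^2 + 80*sqrt(2)*h^2 + 56*h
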